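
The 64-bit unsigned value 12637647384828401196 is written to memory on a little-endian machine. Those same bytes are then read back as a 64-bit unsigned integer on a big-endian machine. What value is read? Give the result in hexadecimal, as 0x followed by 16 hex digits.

0x2C5657E156F161AF

12637647384828401196 in 64-bit hexadecimal is 0xAF61F156E157562C.
Stored little-endian, the bytes at ascending addresses are 2C 56 57 E1 56 F1 61 AF.
Read back as big-endian, the last byte is least significant, giving 0x2C5657E156F161AF.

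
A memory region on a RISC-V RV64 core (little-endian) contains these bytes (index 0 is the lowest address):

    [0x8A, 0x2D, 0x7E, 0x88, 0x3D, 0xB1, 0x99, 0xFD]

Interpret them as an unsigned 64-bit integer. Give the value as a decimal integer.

18273831840873590154

Little-endian: lowest address holds the least-significant byte.
Reassemble most-significant byte first: FD 99 B1 3D 88 7E 2D 8A → 0xFD99B13D887E2D8A.
0xFD99B13D887E2D8A = 18273831840873590154.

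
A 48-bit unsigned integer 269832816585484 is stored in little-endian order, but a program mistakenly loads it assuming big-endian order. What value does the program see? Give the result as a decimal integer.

13654478645749

269832816585484 in 48-bit hexadecimal is 0xF569592E6B0C.
Stored little-endian, the bytes at ascending addresses are 0C 6B 2E 59 69 F5.
Read back as big-endian, the last byte is least significant, giving 0x0C6B2E5969F5.
0x0C6B2E5969F5 = 13654478645749.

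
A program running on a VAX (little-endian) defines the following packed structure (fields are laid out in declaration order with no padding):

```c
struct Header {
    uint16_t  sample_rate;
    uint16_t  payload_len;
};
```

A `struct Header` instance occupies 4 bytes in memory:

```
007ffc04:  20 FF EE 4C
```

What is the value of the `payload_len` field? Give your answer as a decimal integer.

`payload_len` follows `sample_rate` (2 bytes), so it starts at byte offset 2 and occupies 2 bytes.
Bytes at offsets 2..3: EE 4C.
Little-endian stores the least-significant byte at the lowest address.
Reassemble most-significant byte first: 4C EE → 0x4CEE.
0x4CEE = 19694.

19694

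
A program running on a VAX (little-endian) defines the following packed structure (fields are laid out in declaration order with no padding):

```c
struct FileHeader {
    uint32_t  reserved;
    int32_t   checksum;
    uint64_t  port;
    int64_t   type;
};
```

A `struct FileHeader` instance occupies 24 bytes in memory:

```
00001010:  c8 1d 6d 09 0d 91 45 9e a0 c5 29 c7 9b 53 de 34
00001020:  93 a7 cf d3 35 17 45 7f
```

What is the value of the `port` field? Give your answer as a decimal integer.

3809574263328458144

`port` follows `reserved` (4 B), `checksum` (4 B), so it starts at offset 4 + 4 = 8 and occupies 8 bytes.
Bytes at offsets 8..15: A0 C5 29 C7 9B 53 DE 34.
In little-endian order the low byte comes first in memory.
Reassemble most-significant byte first: 34 DE 53 9B C7 29 C5 A0 → 0x34DE539BC729C5A0.
0x34DE539BC729C5A0 = 3809574263328458144.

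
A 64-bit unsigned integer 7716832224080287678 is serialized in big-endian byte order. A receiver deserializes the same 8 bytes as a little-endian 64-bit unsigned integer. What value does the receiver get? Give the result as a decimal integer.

13751626782349596523

7716832224080287678 in 64-bit hexadecimal is 0x6B17B205B397D7BE.
Stored big-endian, the bytes at ascending addresses are 6B 17 B2 05 B3 97 D7 BE.
Read back as little-endian, the first byte is least significant, giving 0xBED797B305B2176B.
0xBED797B305B2176B = 13751626782349596523.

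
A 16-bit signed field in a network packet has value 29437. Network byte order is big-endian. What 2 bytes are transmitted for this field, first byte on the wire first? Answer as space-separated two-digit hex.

72 FD

29437 in hexadecimal, padded to 16 bits, is 0x72FD.
Split into bytes (most-significant first): 72 FD.
In big-endian order the high byte comes first in memory.
So the memory order matches the most-significant-first order: 72 FD.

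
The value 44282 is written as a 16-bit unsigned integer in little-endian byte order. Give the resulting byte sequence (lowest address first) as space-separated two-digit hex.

44282 in hexadecimal, padded to 16 bits, is 0xACFA.
Split into bytes (most-significant first): AC FA.
Little-endian: lowest address holds the least-significant byte.
So at ascending addresses the bytes are FA AC.

FA AC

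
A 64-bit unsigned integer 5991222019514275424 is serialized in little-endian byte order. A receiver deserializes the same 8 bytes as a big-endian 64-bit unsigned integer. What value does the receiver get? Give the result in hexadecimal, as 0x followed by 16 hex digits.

0x6096A513AF182553

5991222019514275424 in 64-bit hexadecimal is 0x532518AF13A59660.
Stored little-endian, the bytes at ascending addresses are 60 96 A5 13 AF 18 25 53.
Read back as big-endian, the last byte is least significant, giving 0x6096A513AF182553.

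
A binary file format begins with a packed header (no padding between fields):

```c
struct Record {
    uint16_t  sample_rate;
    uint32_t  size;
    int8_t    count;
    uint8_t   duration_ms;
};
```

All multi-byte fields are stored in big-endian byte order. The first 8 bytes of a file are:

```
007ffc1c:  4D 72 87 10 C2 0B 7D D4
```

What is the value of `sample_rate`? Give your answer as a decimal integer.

`sample_rate` is the first field, at byte offset 0, occupying 2 bytes.
Bytes at offsets 0..1: 4D 72.
Big-endian: lowest address holds the most-significant byte.
The bytes are already most-significant first: 0x4D72.
0x4D72 = 19826.

19826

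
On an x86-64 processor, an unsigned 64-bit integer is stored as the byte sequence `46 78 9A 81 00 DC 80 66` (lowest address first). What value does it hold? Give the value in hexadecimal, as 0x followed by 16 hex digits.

In little-endian order the low byte comes first in memory.
Reassemble most-significant byte first: 66 80 DC 00 81 9A 78 46 → 0x6680DC00819A7846.

0x6680DC00819A7846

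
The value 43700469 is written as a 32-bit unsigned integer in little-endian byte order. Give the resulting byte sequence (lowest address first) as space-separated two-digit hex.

43700469 in hexadecimal, padded to 32 bits, is 0x029AD0F5.
Split into bytes (most-significant first): 02 9A D0 F5.
Little-endian: lowest address holds the least-significant byte.
So at ascending addresses the bytes are F5 D0 9A 02.

F5 D0 9A 02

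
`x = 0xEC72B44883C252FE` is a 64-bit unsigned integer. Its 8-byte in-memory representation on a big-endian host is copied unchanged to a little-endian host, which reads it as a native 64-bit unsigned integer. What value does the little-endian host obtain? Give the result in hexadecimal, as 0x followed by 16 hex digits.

0xFE52C28348B472EC

Stored big-endian, the bytes at ascending addresses are EC 72 B4 48 83 C2 52 FE.
Read back as little-endian, the first byte is least significant, giving 0xFE52C28348B472EC.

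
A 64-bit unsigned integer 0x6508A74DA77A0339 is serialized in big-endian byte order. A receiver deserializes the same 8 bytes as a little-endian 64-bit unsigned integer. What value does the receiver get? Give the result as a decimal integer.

4108262144072943717

Stored big-endian, the bytes at ascending addresses are 65 08 A7 4D A7 7A 03 39.
Read back as little-endian, the first byte is least significant, giving 0x39037AA74DA70865.
0x39037AA74DA70865 = 4108262144072943717.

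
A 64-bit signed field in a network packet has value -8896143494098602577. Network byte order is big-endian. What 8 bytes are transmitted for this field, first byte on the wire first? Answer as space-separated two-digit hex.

Two's complement of -8896143494098602577 in 64 bits: 8896143494098602577 = 0x7B75735FC4A64A51; invert → 0x848A8CA03B59B5AE; add 1 → 0x848A8CA03B59B5AF.
Split into bytes (most-significant first): 84 8A 8C A0 3B 59 B5 AF.
Big-endian: lowest address holds the most-significant byte.
So the memory order matches the most-significant-first order: 84 8A 8C A0 3B 59 B5 AF.

84 8A 8C A0 3B 59 B5 AF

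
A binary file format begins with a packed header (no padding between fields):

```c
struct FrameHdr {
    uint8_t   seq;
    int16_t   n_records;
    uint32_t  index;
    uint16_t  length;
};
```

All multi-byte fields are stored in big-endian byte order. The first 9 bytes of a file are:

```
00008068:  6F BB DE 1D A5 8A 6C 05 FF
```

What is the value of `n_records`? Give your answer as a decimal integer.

-17442

`n_records` follows `seq` (1 byte), so it starts at byte offset 1 and occupies 2 bytes.
Bytes at offsets 1..2: BB DE.
Big-endian: lowest address holds the most-significant byte.
The bytes are already most-significant first: 0xBBDE.
Top bit is set, so as a signed 16-bit value this is 0xBBDE − 2^16 = -17442.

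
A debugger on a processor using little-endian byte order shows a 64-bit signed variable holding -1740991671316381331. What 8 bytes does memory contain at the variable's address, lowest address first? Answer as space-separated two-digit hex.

Two's complement of -1740991671316381331 in 64 bits: 1740991671316381331 = 0x18293EB36DB9FE93; invert → 0xE7D6C14C9246016C; add 1 → 0xE7D6C14C9246016D.
Split into bytes (most-significant first): E7 D6 C1 4C 92 46 01 6D.
In little-endian order the low byte comes first in memory.
So at ascending addresses the bytes are 6D 01 46 92 4C C1 D6 E7.

6D 01 46 92 4C C1 D6 E7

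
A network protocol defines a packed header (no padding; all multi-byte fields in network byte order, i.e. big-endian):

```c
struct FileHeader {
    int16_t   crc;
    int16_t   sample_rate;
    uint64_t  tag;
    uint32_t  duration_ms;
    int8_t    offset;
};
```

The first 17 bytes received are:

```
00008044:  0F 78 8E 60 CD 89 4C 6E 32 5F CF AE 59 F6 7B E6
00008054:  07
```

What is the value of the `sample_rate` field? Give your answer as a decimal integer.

-29088

`sample_rate` follows `crc` (2 bytes), so it starts at byte offset 2 and occupies 2 bytes.
Bytes at offsets 2..3: 8E 60.
Big-endian stores the most-significant byte at the lowest address.
The bytes are already most-significant first: 0x8E60.
Top bit is set, so as a signed 16-bit value this is 0x8E60 − 2^16 = -29088.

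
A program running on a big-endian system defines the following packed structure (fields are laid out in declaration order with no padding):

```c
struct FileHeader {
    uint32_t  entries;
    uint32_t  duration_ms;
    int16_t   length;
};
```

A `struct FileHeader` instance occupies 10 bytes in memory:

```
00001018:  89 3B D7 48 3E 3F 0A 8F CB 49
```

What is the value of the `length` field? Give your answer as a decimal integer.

`length` follows `entries` (4 B), `duration_ms` (4 B), so it starts at offset 4 + 4 = 8 and occupies 2 bytes.
Bytes at offsets 8..9: CB 49.
Big-endian stores the most-significant byte at the lowest address.
The bytes are already most-significant first: 0xCB49.
Top bit is set, so as a signed 16-bit value this is 0xCB49 − 2^16 = -13495.

-13495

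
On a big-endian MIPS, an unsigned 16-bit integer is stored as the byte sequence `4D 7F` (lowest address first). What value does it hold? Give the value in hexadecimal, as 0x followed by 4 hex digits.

0x4D7F

Big-endian: lowest address holds the most-significant byte.
The bytes are already most-significant first: 0x4D7F.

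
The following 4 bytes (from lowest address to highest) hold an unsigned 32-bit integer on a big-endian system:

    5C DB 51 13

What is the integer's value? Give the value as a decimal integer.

In big-endian order the high byte comes first in memory.
The bytes are already most-significant first: 0x5CDB5113.
0x5CDB5113 = 1557877011.

1557877011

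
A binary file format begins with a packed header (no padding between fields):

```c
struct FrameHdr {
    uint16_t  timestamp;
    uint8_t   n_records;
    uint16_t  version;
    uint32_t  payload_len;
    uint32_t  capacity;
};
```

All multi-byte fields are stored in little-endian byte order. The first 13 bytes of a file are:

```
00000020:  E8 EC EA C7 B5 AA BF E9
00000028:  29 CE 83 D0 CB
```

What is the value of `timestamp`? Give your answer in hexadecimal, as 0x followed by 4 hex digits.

`timestamp` is the first field, at byte offset 0, occupying 2 bytes.
Bytes at offsets 0..1: E8 EC.
Little-endian stores the least-significant byte at the lowest address.
Reassemble most-significant byte first: EC E8 → 0xECE8.

0xECE8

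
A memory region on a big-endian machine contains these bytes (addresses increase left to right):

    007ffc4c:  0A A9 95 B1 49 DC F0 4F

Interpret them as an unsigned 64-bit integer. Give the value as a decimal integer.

768309800124346447

Big-endian stores the most-significant byte at the lowest address.
The bytes are already most-significant first: 0x0AA995B149DCF04F.
0x0AA995B149DCF04F = 768309800124346447.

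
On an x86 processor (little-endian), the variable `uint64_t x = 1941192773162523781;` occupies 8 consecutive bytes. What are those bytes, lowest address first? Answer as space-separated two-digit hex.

85 5C E8 D4 8A 80 F0 1A

1941192773162523781 in hexadecimal, padded to 64 bits, is 0x1AF0808AD4E85C85.
Split into bytes (most-significant first): 1A F0 80 8A D4 E8 5C 85.
Little-endian: lowest address holds the least-significant byte.
So at ascending addresses the bytes are 85 5C E8 D4 8A 80 F0 1A.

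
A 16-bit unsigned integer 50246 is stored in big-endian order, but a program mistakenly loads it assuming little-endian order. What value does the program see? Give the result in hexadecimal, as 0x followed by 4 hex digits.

50246 in 16-bit hexadecimal is 0xC446.
Stored big-endian, the bytes at ascending addresses are C4 46.
Read back as little-endian, the first byte is least significant, giving 0x46C4.

0x46C4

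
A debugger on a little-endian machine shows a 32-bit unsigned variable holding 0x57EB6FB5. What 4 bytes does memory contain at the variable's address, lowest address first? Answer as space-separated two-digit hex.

Split into bytes (most-significant first): 57 EB 6F B5.
Little-endian stores the least-significant byte at the lowest address.
So at ascending addresses the bytes are B5 6F EB 57.

B5 6F EB 57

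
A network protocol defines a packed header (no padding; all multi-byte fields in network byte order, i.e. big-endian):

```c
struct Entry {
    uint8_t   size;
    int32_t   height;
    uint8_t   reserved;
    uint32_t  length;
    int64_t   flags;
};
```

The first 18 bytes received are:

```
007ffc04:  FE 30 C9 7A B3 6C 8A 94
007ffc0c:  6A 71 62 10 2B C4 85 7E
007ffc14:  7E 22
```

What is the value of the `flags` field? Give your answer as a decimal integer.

`flags` follows `size` (1 B), `height` (4 B), `reserved` (1 B), `length` (4 B), so it starts at offset 1 + 4 + 1 + 4 = 10 and occupies 8 bytes.
Bytes at offsets 10..17: 62 10 2B C4 85 7E 7E 22.
Big-endian: lowest address holds the most-significant byte.
The bytes are already most-significant first: 0x62102BC4857E7E22.
0x62102BC4857E7E22 = 7066195938397552162.

7066195938397552162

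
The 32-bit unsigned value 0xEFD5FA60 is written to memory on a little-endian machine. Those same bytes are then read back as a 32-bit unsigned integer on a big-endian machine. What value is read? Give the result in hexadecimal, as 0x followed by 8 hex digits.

Stored little-endian, the bytes at ascending addresses are 60 FA D5 EF.
Read back as big-endian, the last byte is least significant, giving 0x60FAD5EF.

0x60FAD5EF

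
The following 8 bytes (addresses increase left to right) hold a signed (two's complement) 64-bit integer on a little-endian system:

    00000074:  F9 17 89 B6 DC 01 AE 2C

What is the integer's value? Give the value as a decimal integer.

3219512831083354105

In little-endian order the low byte comes first in memory.
Reassemble most-significant byte first: 2C AE 01 DC B6 89 17 F9 → 0x2CAE01DCB68917F9.
0x2CAE01DCB68917F9 = 3219512831083354105.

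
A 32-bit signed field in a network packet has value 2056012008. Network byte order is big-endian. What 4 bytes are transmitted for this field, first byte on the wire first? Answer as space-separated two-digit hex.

2056012008 in hexadecimal, padded to 32 bits, is 0x7A8C40E8.
Split into bytes (most-significant first): 7A 8C 40 E8.
In big-endian order the high byte comes first in memory.
So the memory order matches the most-significant-first order: 7A 8C 40 E8.

7A 8C 40 E8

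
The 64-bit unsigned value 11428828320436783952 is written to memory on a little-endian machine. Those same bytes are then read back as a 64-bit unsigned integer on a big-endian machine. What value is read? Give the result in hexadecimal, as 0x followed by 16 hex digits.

0x500B8F0ECE5A9B9E

11428828320436783952 in 64-bit hexadecimal is 0x9E9B5ACE0E8F0B50.
Stored little-endian, the bytes at ascending addresses are 50 0B 8F 0E CE 5A 9B 9E.
Read back as big-endian, the last byte is least significant, giving 0x500B8F0ECE5A9B9E.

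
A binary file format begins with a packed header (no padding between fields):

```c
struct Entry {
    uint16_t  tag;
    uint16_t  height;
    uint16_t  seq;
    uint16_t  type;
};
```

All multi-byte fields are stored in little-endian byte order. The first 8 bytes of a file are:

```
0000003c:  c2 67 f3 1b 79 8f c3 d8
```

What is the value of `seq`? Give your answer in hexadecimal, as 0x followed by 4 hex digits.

0x8F79

`seq` follows `tag` (2 B), `height` (2 B), so it starts at offset 2 + 2 = 4 and occupies 2 bytes.
Bytes at offsets 4..5: 79 8F.
Little-endian: lowest address holds the least-significant byte.
Reassemble most-significant byte first: 8F 79 → 0x8F79.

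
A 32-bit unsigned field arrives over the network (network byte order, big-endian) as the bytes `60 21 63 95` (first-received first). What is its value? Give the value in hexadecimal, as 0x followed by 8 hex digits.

Big-endian: lowest address holds the most-significant byte.
The bytes are already most-significant first: 0x60216395.

0x60216395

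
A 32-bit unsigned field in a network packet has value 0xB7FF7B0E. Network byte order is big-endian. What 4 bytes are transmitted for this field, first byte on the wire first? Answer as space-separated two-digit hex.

B7 FF 7B 0E

Split into bytes (most-significant first): B7 FF 7B 0E.
Big-endian stores the most-significant byte at the lowest address.
So the memory order matches the most-significant-first order: B7 FF 7B 0E.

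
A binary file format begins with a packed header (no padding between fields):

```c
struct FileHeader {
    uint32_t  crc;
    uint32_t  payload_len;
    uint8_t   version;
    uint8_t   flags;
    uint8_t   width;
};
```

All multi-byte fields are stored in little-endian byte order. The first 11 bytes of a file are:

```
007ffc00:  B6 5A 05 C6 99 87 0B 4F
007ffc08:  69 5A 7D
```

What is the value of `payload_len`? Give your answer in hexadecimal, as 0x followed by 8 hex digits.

0x4F0B8799

`payload_len` follows `crc` (4 bytes), so it starts at byte offset 4 and occupies 4 bytes.
Bytes at offsets 4..7: 99 87 0B 4F.
Little-endian stores the least-significant byte at the lowest address.
Reassemble most-significant byte first: 4F 0B 87 99 → 0x4F0B8799.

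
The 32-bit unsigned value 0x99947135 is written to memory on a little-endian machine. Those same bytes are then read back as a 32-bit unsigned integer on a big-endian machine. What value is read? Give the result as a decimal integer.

896636057

Stored little-endian, the bytes at ascending addresses are 35 71 94 99.
Read back as big-endian, the last byte is least significant, giving 0x35719499.
0x35719499 = 896636057.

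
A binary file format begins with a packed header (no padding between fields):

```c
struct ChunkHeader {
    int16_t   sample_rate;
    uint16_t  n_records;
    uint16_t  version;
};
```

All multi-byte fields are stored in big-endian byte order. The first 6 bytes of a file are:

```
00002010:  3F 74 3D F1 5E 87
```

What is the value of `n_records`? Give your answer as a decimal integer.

`n_records` follows `sample_rate` (2 bytes), so it starts at byte offset 2 and occupies 2 bytes.
Bytes at offsets 2..3: 3D F1.
Big-endian stores the most-significant byte at the lowest address.
The bytes are already most-significant first: 0x3DF1.
0x3DF1 = 15857.

15857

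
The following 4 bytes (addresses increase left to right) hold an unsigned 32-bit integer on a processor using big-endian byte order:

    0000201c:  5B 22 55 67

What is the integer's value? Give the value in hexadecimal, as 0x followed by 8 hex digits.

0x5B225567

Big-endian stores the most-significant byte at the lowest address.
The bytes are already most-significant first: 0x5B225567.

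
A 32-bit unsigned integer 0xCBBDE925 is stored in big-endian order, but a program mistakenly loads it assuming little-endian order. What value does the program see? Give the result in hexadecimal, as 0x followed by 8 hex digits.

Stored big-endian, the bytes at ascending addresses are CB BD E9 25.
Read back as little-endian, the first byte is least significant, giving 0x25E9BDCB.

0x25E9BDCB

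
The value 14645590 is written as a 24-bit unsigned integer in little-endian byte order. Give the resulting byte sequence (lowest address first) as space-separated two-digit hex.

56 79 DF

14645590 in hexadecimal, padded to 24 bits, is 0xDF7956.
Split into bytes (most-significant first): DF 79 56.
Little-endian stores the least-significant byte at the lowest address.
So at ascending addresses the bytes are 56 79 DF.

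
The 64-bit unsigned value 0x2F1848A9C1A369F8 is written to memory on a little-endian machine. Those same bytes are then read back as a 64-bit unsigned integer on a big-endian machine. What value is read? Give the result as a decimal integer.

Stored little-endian, the bytes at ascending addresses are F8 69 A3 C1 A9 48 18 2F.
Read back as big-endian, the last byte is least significant, giving 0xF869A3C1A948182F.
0xF869A3C1A948182F = 17900018246124836911.

17900018246124836911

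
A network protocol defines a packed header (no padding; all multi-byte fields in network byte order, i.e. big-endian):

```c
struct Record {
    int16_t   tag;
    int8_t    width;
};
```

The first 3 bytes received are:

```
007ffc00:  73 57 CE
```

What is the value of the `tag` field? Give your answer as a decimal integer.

29527

`tag` is the first field, at byte offset 0, occupying 2 bytes.
Bytes at offsets 0..1: 73 57.
Big-endian stores the most-significant byte at the lowest address.
The bytes are already most-significant first: 0x7357.
0x7357 = 29527.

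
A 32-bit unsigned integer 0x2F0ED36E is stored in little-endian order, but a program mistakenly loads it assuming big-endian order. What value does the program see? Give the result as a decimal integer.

Stored little-endian, the bytes at ascending addresses are 6E D3 0E 2F.
Read back as big-endian, the last byte is least significant, giving 0x6ED30E2F.
0x6ED30E2F = 1859325487.

1859325487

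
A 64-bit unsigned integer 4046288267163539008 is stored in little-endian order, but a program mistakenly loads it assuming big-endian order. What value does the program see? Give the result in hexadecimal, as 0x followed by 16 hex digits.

0x40161DA7BD4D2738

4046288267163539008 in 64-bit hexadecimal is 0x38274DBDA71D1640.
Stored little-endian, the bytes at ascending addresses are 40 16 1D A7 BD 4D 27 38.
Read back as big-endian, the last byte is least significant, giving 0x40161DA7BD4D2738.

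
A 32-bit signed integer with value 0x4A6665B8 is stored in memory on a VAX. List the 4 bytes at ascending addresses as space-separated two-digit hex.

Split into bytes (most-significant first): 4A 66 65 B8.
In little-endian order the low byte comes first in memory.
So at ascending addresses the bytes are B8 65 66 4A.

B8 65 66 4A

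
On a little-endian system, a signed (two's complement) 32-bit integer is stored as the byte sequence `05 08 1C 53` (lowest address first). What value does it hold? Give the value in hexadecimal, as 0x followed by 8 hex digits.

0x531C0805

Little-endian: lowest address holds the least-significant byte.
Reassemble most-significant byte first: 53 1C 08 05 → 0x531C0805.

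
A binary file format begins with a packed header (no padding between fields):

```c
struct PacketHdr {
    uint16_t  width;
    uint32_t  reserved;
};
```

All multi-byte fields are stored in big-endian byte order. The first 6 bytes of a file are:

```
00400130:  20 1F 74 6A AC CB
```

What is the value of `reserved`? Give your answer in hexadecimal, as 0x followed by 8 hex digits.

0x746AACCB

`reserved` follows `width` (2 bytes), so it starts at byte offset 2 and occupies 4 bytes.
Bytes at offsets 2..5: 74 6A AC CB.
Big-endian stores the most-significant byte at the lowest address.
The bytes are already most-significant first: 0x746AACCB.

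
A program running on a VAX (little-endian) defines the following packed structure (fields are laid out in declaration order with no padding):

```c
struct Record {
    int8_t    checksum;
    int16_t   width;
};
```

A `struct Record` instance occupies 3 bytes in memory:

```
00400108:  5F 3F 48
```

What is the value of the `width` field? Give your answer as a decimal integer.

`width` follows `checksum` (1 byte), so it starts at byte offset 1 and occupies 2 bytes.
Bytes at offsets 1..2: 3F 48.
Little-endian: lowest address holds the least-significant byte.
Reassemble most-significant byte first: 48 3F → 0x483F.
0x483F = 18495.

18495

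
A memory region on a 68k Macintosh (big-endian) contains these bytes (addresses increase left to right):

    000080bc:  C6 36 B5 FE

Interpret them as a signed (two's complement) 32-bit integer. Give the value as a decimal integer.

-969492994

Big-endian stores the most-significant byte at the lowest address.
The bytes are already most-significant first: 0xC636B5FE.
Top bit is set, so as a signed 32-bit value this is 0xC636B5FE − 2^32 = -969492994.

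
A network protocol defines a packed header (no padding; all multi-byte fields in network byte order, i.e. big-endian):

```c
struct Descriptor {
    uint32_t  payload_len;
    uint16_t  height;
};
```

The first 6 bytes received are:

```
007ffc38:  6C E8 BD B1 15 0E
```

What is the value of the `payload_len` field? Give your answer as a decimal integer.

`payload_len` is the first field, at byte offset 0, occupying 4 bytes.
Bytes at offsets 0..3: 6C E8 BD B1.
Big-endian: lowest address holds the most-significant byte.
The bytes are already most-significant first: 0x6CE8BDB1.
0x6CE8BDB1 = 1827192241.

1827192241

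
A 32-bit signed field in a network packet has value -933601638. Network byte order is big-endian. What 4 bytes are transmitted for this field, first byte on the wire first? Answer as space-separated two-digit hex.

Two's complement of -933601638 in 32 bits: 933601638 = 0x37A5A166; invert → 0xC85A5E99; add 1 → 0xC85A5E9A.
Split into bytes (most-significant first): C8 5A 5E 9A.
Big-endian stores the most-significant byte at the lowest address.
So the memory order matches the most-significant-first order: C8 5A 5E 9A.

C8 5A 5E 9A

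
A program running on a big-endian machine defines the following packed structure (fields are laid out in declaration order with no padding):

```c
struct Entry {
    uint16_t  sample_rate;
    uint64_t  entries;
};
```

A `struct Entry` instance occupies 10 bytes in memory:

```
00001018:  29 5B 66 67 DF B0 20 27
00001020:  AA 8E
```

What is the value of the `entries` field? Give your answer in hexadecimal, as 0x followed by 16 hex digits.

`entries` follows `sample_rate` (2 bytes), so it starts at byte offset 2 and occupies 8 bytes.
Bytes at offsets 2..9: 66 67 DF B0 20 27 AA 8E.
In big-endian order the high byte comes first in memory.
The bytes are already most-significant first: 0x6667DFB02027AA8E.

0x6667DFB02027AA8E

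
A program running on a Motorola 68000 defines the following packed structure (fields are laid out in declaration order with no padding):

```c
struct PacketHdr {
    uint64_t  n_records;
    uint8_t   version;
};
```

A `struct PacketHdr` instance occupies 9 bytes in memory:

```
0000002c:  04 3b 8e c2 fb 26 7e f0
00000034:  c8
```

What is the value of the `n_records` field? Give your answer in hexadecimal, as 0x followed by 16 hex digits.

`n_records` is the first field, at byte offset 0, occupying 8 bytes.
Bytes at offsets 0..7: 04 3B 8E C2 FB 26 7E F0.
Big-endian stores the most-significant byte at the lowest address.
The bytes are already most-significant first: 0x043B8EC2FB267EF0.

0x043B8EC2FB267EF0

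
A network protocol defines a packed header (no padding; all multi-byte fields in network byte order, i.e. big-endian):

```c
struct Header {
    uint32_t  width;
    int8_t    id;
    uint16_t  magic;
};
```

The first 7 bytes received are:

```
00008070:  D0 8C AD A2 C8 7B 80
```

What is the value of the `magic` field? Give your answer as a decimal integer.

`magic` follows `width` (4 B), `id` (1 B), so it starts at offset 4 + 1 = 5 and occupies 2 bytes.
Bytes at offsets 5..6: 7B 80.
Big-endian: lowest address holds the most-significant byte.
The bytes are already most-significant first: 0x7B80.
0x7B80 = 31616.

31616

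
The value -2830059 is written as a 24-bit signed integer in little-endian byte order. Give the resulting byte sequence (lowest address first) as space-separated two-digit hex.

15 D1 D4

Two's complement of -2830059 in 24 bits: 2830059 = 0x2B2EEB; invert → 0xD4D114; add 1 → 0xD4D115.
Split into bytes (most-significant first): D4 D1 15.
In little-endian order the low byte comes first in memory.
So at ascending addresses the bytes are 15 D1 D4.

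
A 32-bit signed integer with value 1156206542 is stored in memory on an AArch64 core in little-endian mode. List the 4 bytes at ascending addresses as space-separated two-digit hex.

CE 4F EA 44

1156206542 in hexadecimal, padded to 32 bits, is 0x44EA4FCE.
Split into bytes (most-significant first): 44 EA 4F CE.
Little-endian stores the least-significant byte at the lowest address.
So at ascending addresses the bytes are CE 4F EA 44.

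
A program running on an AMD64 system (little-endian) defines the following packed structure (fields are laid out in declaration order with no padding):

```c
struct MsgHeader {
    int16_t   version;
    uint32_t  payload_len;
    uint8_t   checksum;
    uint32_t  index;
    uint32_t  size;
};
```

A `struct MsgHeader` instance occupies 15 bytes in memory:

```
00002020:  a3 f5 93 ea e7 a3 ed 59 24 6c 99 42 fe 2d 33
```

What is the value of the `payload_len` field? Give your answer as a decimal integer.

2749885075

`payload_len` follows `version` (2 bytes), so it starts at byte offset 2 and occupies 4 bytes.
Bytes at offsets 2..5: 93 EA E7 A3.
Little-endian stores the least-significant byte at the lowest address.
Reassemble most-significant byte first: A3 E7 EA 93 → 0xA3E7EA93.
0xA3E7EA93 = 2749885075.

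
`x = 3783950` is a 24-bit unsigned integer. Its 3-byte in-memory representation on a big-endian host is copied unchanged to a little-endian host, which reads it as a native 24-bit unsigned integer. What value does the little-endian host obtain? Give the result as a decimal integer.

3783950 in 24-bit hexadecimal is 0x39BD0E.
Stored big-endian, the bytes at ascending addresses are 39 BD 0E.
Read back as little-endian, the first byte is least significant, giving 0x0EBD39.
0x0EBD39 = 965945.

965945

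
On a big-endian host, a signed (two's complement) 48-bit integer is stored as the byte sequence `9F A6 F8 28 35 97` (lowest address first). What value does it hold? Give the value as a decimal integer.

In big-endian order the high byte comes first in memory.
The bytes are already most-significant first: 0x9FA6F8283597.
Top bit is set, so as a signed 48-bit value this is 0x9FA6F8283597 − 2^48 = -105935499938409.

-105935499938409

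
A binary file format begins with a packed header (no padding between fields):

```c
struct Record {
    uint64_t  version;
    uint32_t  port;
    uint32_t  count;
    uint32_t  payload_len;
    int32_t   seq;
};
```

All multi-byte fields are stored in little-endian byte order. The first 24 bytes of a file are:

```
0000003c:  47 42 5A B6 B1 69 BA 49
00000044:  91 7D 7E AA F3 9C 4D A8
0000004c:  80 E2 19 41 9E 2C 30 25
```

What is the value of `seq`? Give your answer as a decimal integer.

623914142

`seq` follows `version` (8 B), `port` (4 B), `count` (4 B), `payload_len` (4 B), so it starts at offset 8 + 4 + 4 + 4 = 20 and occupies 4 bytes.
Bytes at offsets 20..23: 9E 2C 30 25.
Little-endian: lowest address holds the least-significant byte.
Reassemble most-significant byte first: 25 30 2C 9E → 0x25302C9E.
0x25302C9E = 623914142.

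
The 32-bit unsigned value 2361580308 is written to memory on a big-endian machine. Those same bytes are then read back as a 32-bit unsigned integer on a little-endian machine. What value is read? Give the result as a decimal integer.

349946508

2361580308 in 32-bit hexadecimal is 0x8CC2DB14.
Stored big-endian, the bytes at ascending addresses are 8C C2 DB 14.
Read back as little-endian, the first byte is least significant, giving 0x14DBC28C.
0x14DBC28C = 349946508.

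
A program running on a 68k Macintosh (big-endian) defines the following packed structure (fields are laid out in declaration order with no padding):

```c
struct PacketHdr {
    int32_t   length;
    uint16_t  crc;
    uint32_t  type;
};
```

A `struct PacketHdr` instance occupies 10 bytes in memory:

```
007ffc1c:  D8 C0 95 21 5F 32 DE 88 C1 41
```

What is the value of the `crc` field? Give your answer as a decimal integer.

24370

`crc` follows `length` (4 bytes), so it starts at byte offset 4 and occupies 2 bytes.
Bytes at offsets 4..5: 5F 32.
Big-endian: lowest address holds the most-significant byte.
The bytes are already most-significant first: 0x5F32.
0x5F32 = 24370.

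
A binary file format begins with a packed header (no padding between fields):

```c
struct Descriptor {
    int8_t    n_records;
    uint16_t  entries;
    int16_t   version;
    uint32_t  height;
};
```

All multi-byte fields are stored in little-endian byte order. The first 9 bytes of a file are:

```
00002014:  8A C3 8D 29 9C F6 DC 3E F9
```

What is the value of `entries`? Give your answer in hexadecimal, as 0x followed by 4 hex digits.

`entries` follows `n_records` (1 byte), so it starts at byte offset 1 and occupies 2 bytes.
Bytes at offsets 1..2: C3 8D.
In little-endian order the low byte comes first in memory.
Reassemble most-significant byte first: 8D C3 → 0x8DC3.

0x8DC3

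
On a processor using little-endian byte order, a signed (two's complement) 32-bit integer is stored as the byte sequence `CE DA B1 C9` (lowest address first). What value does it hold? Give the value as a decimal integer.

-911090994

Little-endian: lowest address holds the least-significant byte.
Reassemble most-significant byte first: C9 B1 DA CE → 0xC9B1DACE.
Top bit is set, so as a signed 32-bit value this is 0xC9B1DACE − 2^32 = -911090994.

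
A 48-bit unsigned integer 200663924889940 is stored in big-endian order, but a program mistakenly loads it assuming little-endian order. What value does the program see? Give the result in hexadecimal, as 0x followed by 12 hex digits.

0x5459F6B580B6

200663924889940 in 48-bit hexadecimal is 0xB680B5F65954.
Stored big-endian, the bytes at ascending addresses are B6 80 B5 F6 59 54.
Read back as little-endian, the first byte is least significant, giving 0x5459F6B580B6.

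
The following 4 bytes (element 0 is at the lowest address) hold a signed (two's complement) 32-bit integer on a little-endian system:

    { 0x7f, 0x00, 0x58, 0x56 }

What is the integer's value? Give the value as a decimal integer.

1448607871

Little-endian: lowest address holds the least-significant byte.
Reassemble most-significant byte first: 56 58 00 7F → 0x5658007F.
0x5658007F = 1448607871.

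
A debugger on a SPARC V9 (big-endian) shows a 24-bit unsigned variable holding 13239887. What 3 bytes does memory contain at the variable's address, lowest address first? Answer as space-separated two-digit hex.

13239887 in hexadecimal, padded to 24 bits, is 0xCA064F.
Split into bytes (most-significant first): CA 06 4F.
Big-endian stores the most-significant byte at the lowest address.
So the memory order matches the most-significant-first order: CA 06 4F.

CA 06 4F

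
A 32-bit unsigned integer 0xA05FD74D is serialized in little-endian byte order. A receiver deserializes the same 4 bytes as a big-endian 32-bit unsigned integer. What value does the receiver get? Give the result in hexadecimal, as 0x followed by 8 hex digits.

0x4DD75FA0

Stored little-endian, the bytes at ascending addresses are 4D D7 5F A0.
Read back as big-endian, the last byte is least significant, giving 0x4DD75FA0.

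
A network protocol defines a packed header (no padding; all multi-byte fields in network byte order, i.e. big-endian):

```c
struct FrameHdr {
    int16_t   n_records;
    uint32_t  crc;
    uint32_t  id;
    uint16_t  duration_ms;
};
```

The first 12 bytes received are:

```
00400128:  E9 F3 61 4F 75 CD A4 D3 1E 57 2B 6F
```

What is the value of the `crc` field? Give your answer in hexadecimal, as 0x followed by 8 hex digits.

0x614F75CD

`crc` follows `n_records` (2 bytes), so it starts at byte offset 2 and occupies 4 bytes.
Bytes at offsets 2..5: 61 4F 75 CD.
Big-endian stores the most-significant byte at the lowest address.
The bytes are already most-significant first: 0x614F75CD.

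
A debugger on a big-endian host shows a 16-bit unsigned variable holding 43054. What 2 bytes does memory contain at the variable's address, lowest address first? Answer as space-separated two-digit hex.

A8 2E

43054 in hexadecimal, padded to 16 bits, is 0xA82E.
Split into bytes (most-significant first): A8 2E.
Big-endian stores the most-significant byte at the lowest address.
So the memory order matches the most-significant-first order: A8 2E.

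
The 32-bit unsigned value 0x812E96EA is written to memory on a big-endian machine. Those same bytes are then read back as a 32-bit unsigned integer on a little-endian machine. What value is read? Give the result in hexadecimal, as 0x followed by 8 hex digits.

0xEA962E81

Stored big-endian, the bytes at ascending addresses are 81 2E 96 EA.
Read back as little-endian, the first byte is least significant, giving 0xEA962E81.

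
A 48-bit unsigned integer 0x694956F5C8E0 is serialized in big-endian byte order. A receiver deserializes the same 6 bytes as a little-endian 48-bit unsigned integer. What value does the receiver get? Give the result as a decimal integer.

Stored big-endian, the bytes at ascending addresses are 69 49 56 F5 C8 E0.
Read back as little-endian, the first byte is least significant, giving 0xE0C8F5564969.
0xE0C8F5564969 = 247153714153833.

247153714153833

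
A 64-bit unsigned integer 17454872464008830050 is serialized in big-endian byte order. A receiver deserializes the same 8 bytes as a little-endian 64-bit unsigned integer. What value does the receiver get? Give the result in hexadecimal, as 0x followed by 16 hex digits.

17454872464008830050 in 64-bit hexadecimal is 0xF23C2A06B0FE5C62.
Stored big-endian, the bytes at ascending addresses are F2 3C 2A 06 B0 FE 5C 62.
Read back as little-endian, the first byte is least significant, giving 0x625CFEB0062A3CF2.

0x625CFEB0062A3CF2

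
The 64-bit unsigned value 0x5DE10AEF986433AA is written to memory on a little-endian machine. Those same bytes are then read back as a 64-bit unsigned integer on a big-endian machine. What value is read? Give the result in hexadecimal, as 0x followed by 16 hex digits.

0xAA336498EF0AE15D

Stored little-endian, the bytes at ascending addresses are AA 33 64 98 EF 0A E1 5D.
Read back as big-endian, the last byte is least significant, giving 0xAA336498EF0AE15D.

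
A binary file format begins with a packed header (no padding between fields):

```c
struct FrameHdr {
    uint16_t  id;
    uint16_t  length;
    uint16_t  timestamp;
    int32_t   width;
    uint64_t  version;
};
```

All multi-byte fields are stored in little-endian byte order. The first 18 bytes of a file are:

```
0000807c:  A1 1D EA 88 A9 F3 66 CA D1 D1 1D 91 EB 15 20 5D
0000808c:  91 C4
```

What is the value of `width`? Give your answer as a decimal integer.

-774780314

`width` follows `id` (2 B), `length` (2 B), `timestamp` (2 B), so it starts at offset 2 + 2 + 2 = 6 and occupies 4 bytes.
Bytes at offsets 6..9: 66 CA D1 D1.
Little-endian: lowest address holds the least-significant byte.
Reassemble most-significant byte first: D1 D1 CA 66 → 0xD1D1CA66.
Top bit is set, so as a signed 32-bit value this is 0xD1D1CA66 − 2^32 = -774780314.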